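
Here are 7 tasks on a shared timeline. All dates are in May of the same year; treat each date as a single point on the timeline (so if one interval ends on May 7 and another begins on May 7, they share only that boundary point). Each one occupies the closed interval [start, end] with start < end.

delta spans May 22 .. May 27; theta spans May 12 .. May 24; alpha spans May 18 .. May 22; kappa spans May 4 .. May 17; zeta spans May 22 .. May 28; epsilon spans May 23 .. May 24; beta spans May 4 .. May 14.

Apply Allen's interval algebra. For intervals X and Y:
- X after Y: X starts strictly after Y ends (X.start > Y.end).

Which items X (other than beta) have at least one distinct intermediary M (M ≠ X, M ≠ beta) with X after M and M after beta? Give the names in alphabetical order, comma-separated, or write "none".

Target beta = [May 4, May 14].
Intermediaries M with M after beta: alpha, delta, epsilon, zeta.
Via alpha — items with X after alpha: epsilon.
Via delta — items with X after delta: none.
Via epsilon — items with X after epsilon: none.
Via zeta — items with X after zeta: none.
Union: epsilon.

epsilon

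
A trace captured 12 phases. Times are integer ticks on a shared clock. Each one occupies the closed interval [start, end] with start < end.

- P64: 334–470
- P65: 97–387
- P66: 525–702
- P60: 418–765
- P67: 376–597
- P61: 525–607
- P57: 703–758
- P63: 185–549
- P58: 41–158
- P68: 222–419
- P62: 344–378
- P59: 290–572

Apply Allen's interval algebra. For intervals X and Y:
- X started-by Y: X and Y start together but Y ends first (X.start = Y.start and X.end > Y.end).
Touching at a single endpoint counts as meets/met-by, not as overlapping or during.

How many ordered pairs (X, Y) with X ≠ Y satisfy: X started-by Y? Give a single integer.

Checking all 132 ordered pairs for relation 'started-by'; matching pairs in alphabetical order:
(P66, P61): P66 started-by P61 ✓
Count: 1.

1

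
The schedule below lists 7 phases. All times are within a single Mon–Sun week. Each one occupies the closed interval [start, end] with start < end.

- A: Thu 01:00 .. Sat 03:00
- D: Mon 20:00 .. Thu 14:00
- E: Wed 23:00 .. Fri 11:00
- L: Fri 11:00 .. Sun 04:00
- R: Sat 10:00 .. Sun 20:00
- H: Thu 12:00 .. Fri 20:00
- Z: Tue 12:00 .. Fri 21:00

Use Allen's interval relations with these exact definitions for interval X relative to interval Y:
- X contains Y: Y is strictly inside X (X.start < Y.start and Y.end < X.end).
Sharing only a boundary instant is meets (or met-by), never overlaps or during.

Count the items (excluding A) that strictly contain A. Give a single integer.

Target A = [Thu 01:00, Sat 03:00].
D [Mon 20:00, Thu 14:00] → overlaps → no.
E [Wed 23:00, Fri 11:00] → overlaps → no.
H [Thu 12:00, Fri 20:00] → during → no.
L [Fri 11:00, Sun 04:00] → overlapped-by → no.
R [Sat 10:00, Sun 20:00] → after → no.
Z [Tue 12:00, Fri 21:00] → overlaps → no.
Total: 0.

0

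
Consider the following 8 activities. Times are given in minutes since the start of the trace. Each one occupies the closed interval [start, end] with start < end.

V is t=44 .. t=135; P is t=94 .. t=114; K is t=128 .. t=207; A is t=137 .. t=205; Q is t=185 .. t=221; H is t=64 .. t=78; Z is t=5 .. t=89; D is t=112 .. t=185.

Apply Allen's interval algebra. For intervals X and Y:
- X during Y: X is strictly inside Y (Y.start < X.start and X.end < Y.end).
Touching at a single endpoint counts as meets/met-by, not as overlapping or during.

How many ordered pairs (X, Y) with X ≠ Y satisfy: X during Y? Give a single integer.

4

Checking all 56 ordered pairs for relation 'during'; matching pairs in alphabetical order:
(A, K): A during K ✓
(H, V): H during V ✓
(H, Z): H during Z ✓
(P, V): P during V ✓
Count: 4.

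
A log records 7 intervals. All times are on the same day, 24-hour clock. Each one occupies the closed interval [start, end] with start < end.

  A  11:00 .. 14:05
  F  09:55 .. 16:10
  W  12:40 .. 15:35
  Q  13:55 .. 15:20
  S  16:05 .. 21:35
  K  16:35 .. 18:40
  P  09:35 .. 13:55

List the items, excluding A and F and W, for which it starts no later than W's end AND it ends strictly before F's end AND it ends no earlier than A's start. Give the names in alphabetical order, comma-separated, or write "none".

Conditions: its start is no later than W's end (X.start <= 15:35) AND its end is strictly before F's end (X.end < 16:10) AND its end is no earlier than A's start (X.end >= 11:00).
K: start 16:35 <= 15:35? ✗; end 18:40 < 16:10? ✗; end 18:40 >= 11:00? ✓ → no.
P: start 09:35 <= 15:35? ✓; end 13:55 < 16:10? ✓; end 13:55 >= 11:00? ✓ → yes.
Q: start 13:55 <= 15:35? ✓; end 15:20 < 16:10? ✓; end 15:20 >= 11:00? ✓ → yes.
S: start 16:05 <= 15:35? ✗; end 21:35 < 16:10? ✗; end 21:35 >= 11:00? ✓ → no.
Result: P, Q.

P, Q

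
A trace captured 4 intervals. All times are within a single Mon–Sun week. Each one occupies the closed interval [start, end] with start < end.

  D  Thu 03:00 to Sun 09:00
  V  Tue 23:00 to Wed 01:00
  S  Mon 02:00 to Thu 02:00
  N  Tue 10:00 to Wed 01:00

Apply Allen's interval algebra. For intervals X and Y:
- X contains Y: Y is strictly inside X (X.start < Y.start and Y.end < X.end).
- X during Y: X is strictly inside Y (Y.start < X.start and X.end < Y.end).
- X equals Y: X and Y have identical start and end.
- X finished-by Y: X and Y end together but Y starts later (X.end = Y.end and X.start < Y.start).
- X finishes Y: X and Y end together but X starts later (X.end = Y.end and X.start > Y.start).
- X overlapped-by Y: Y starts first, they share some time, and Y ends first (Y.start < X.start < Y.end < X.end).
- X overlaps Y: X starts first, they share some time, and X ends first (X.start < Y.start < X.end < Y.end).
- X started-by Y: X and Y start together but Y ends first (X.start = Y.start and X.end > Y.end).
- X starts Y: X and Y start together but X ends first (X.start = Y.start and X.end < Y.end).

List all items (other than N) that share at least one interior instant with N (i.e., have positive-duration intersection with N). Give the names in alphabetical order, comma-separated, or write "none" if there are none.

S, V

Target N = [Tue 10:00, Wed 01:00].
D [Thu 03:00, Sun 09:00] → after → no.
S [Mon 02:00, Thu 02:00] → contains → yes.
V [Tue 23:00, Wed 01:00] → finishes → yes.
Result: S, V.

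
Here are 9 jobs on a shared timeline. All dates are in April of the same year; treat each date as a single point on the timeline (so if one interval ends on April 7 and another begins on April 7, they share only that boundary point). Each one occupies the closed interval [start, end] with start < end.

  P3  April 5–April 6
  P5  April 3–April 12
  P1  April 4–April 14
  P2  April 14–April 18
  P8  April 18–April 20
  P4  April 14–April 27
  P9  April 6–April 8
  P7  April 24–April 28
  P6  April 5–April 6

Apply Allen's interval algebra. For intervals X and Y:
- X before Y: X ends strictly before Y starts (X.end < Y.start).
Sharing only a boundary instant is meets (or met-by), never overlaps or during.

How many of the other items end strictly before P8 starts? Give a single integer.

5

Target P8 = [April 18, April 20].
P1 [April 4, April 14] → before → counts.
P2 [April 14, April 18] → meets → no.
P3 [April 5, April 6] → before → counts.
P4 [April 14, April 27] → contains → no.
P5 [April 3, April 12] → before → counts.
P6 [April 5, April 6] → before → counts.
P7 [April 24, April 28] → after → no.
P9 [April 6, April 8] → before → counts.
Total: 5.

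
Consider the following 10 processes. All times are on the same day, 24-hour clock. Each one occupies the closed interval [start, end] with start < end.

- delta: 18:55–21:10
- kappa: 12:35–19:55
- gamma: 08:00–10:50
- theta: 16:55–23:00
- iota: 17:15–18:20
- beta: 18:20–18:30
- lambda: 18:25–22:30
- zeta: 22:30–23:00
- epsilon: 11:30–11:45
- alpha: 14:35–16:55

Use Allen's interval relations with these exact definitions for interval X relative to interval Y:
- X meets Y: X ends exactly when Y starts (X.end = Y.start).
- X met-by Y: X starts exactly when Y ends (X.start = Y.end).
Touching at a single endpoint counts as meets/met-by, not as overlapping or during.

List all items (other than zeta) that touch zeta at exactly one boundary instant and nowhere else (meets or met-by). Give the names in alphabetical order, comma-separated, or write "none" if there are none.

lambda

Target zeta = [22:30, 23:00].
alpha [14:35, 16:55] → before → no.
beta [18:20, 18:30] → before → no.
delta [18:55, 21:10] → before → no.
epsilon [11:30, 11:45] → before → no.
gamma [08:00, 10:50] → before → no.
iota [17:15, 18:20] → before → no.
kappa [12:35, 19:55] → before → no.
lambda [18:25, 22:30] → meets → yes.
theta [16:55, 23:00] → finished-by → no.
Result: lambda.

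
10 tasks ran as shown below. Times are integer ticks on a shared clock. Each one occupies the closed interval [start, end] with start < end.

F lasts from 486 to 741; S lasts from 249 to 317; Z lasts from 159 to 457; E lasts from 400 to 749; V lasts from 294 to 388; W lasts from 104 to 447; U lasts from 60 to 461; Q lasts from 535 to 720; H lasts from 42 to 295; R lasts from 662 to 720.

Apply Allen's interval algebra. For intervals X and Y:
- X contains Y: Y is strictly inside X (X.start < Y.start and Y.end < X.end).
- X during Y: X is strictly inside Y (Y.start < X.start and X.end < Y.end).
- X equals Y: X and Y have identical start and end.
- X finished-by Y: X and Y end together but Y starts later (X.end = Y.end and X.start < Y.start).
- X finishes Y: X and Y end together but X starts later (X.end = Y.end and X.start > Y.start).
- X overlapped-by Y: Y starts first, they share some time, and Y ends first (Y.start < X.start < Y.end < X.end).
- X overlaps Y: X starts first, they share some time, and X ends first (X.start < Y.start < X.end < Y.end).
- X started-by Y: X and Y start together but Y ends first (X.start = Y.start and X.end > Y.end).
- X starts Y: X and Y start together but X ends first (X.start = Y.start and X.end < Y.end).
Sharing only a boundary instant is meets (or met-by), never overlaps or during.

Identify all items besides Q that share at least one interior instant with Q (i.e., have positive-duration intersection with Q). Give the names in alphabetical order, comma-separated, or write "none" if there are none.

Target Q = [535, 720].
E [400, 749] → contains → yes.
F [486, 741] → contains → yes.
H [42, 295] → before → no.
R [662, 720] → finishes → yes.
S [249, 317] → before → no.
U [60, 461] → before → no.
V [294, 388] → before → no.
W [104, 447] → before → no.
Z [159, 457] → before → no.
Result: E, F, R.

E, F, R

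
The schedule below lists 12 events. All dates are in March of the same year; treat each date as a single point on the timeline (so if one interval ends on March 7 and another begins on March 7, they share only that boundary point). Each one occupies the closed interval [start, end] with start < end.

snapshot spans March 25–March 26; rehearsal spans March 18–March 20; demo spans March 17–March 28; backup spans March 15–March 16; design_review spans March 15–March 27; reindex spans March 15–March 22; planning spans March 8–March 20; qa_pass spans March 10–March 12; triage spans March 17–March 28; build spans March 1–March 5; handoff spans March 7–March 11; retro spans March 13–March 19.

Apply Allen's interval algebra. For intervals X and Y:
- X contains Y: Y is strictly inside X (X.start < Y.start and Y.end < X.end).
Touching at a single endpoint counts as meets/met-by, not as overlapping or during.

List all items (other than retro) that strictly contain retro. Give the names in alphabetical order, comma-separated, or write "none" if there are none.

Target retro = [March 13, March 19].
backup [March 15, March 16] → during → no.
build [March 1, March 5] → before → no.
demo [March 17, March 28] → overlapped-by → no.
design_review [March 15, March 27] → overlapped-by → no.
handoff [March 7, March 11] → before → no.
planning [March 8, March 20] → contains → yes.
qa_pass [March 10, March 12] → before → no.
rehearsal [March 18, March 20] → overlapped-by → no.
reindex [March 15, March 22] → overlapped-by → no.
snapshot [March 25, March 26] → after → no.
triage [March 17, March 28] → overlapped-by → no.
Result: planning.

planning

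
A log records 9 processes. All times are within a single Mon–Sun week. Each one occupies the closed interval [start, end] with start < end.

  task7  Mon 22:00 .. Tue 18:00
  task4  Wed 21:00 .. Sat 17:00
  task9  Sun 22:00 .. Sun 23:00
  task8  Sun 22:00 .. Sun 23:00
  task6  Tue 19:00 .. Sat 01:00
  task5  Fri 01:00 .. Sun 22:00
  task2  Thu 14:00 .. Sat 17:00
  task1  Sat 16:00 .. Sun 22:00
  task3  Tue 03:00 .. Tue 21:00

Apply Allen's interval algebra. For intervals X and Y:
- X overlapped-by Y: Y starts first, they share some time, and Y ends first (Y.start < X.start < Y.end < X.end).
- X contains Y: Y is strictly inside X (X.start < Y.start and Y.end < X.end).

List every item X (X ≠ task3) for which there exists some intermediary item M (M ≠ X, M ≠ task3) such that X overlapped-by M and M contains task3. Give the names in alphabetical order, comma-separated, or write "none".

Target task3 = [Tue 03:00, Tue 21:00].
Intermediaries M with M contains task3: none.
Union: none.

none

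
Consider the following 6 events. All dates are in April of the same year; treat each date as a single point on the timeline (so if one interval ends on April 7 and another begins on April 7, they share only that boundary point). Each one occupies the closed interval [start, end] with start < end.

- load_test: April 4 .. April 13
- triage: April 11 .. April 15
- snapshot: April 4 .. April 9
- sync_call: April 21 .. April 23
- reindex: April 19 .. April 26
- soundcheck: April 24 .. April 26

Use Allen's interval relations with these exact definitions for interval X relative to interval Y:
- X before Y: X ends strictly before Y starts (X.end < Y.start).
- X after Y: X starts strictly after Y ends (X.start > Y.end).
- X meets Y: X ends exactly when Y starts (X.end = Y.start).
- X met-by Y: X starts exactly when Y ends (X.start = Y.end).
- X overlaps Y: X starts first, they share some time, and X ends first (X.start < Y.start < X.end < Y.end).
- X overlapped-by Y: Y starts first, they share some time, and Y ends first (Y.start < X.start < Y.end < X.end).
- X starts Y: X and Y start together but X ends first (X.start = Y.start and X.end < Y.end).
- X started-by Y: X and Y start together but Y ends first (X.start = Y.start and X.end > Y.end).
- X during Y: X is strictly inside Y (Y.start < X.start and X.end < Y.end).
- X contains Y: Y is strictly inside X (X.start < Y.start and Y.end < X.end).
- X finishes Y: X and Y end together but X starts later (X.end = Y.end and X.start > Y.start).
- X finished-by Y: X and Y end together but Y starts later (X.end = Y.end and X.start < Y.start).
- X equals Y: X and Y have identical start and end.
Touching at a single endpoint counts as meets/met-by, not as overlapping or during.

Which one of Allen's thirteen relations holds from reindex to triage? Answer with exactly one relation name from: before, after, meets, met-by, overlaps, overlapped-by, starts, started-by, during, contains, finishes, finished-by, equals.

reindex = [April 19, April 26]; triage = [April 11, April 15].
Compare endpoints: reindex.start > triage.start, reindex.start > triage.end, reindex.end > triage.start, reindex.end > triage.end.
That pattern is 'after'.

after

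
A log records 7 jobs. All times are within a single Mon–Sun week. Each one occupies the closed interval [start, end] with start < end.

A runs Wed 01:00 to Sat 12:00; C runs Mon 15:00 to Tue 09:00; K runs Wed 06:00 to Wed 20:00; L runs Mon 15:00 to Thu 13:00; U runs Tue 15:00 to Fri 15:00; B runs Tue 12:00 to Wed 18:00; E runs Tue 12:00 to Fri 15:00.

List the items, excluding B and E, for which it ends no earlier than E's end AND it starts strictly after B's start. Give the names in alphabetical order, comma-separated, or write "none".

Conditions: its end is no earlier than E's end (X.end >= Fri 15:00) AND its start is strictly after B's start (X.start > Tue 12:00).
A: end Sat 12:00 >= Fri 15:00? ✓; start Wed 01:00 > Tue 12:00? ✓ → yes.
C: end Tue 09:00 >= Fri 15:00? ✗; start Mon 15:00 > Tue 12:00? ✗ → no.
K: end Wed 20:00 >= Fri 15:00? ✗; start Wed 06:00 > Tue 12:00? ✓ → no.
L: end Thu 13:00 >= Fri 15:00? ✗; start Mon 15:00 > Tue 12:00? ✗ → no.
U: end Fri 15:00 >= Fri 15:00? ✓; start Tue 15:00 > Tue 12:00? ✓ → yes.
Result: A, U.

A, U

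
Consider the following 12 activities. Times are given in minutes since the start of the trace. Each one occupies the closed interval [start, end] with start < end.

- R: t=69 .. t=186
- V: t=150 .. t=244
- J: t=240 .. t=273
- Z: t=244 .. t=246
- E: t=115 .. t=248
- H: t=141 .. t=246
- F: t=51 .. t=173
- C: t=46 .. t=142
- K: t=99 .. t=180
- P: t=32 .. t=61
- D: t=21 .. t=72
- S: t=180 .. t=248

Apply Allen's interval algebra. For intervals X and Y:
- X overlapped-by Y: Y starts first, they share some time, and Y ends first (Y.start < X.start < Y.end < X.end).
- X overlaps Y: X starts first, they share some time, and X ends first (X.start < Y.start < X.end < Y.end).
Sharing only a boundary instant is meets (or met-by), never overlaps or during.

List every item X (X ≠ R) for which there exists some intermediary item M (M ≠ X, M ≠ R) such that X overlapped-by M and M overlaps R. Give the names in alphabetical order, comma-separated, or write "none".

Target R = [t=69, t=186].
Intermediaries M with M overlaps R: C, D, F.
Via C — items with X overlapped-by C: E, F, H, K.
Via D — items with X overlapped-by D: C, F.
Via F — items with X overlapped-by F: E, H, K, V.
Union: C, E, F, H, K, V.

C, E, F, H, K, V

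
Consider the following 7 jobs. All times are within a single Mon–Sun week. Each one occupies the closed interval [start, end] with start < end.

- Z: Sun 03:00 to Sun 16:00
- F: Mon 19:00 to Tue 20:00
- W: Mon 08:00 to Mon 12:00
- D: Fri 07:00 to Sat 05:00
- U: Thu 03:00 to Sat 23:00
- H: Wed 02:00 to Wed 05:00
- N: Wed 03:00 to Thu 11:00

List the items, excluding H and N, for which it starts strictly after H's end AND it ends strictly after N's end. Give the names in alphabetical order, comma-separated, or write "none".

D, U, Z

Conditions: its start is strictly after H's end (X.start > Wed 05:00) AND its end is strictly after N's end (X.end > Thu 11:00).
D: start Fri 07:00 > Wed 05:00? ✓; end Sat 05:00 > Thu 11:00? ✓ → yes.
F: start Mon 19:00 > Wed 05:00? ✗; end Tue 20:00 > Thu 11:00? ✗ → no.
U: start Thu 03:00 > Wed 05:00? ✓; end Sat 23:00 > Thu 11:00? ✓ → yes.
W: start Mon 08:00 > Wed 05:00? ✗; end Mon 12:00 > Thu 11:00? ✗ → no.
Z: start Sun 03:00 > Wed 05:00? ✓; end Sun 16:00 > Thu 11:00? ✓ → yes.
Result: D, U, Z.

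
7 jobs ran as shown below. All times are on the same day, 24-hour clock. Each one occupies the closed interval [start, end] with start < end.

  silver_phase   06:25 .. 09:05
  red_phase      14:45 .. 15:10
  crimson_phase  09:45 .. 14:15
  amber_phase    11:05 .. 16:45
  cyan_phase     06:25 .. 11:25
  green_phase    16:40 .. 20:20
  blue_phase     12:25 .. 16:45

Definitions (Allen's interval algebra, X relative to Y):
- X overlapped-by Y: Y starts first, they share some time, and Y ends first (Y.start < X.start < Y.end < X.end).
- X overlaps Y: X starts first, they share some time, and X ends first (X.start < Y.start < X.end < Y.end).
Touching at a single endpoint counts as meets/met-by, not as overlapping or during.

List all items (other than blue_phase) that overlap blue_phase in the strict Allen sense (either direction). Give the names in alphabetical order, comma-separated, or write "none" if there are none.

crimson_phase, green_phase

Target blue_phase = [12:25, 16:45].
amber_phase [11:05, 16:45] → finished-by → no.
crimson_phase [09:45, 14:15] → overlaps → yes.
cyan_phase [06:25, 11:25] → before → no.
green_phase [16:40, 20:20] → overlapped-by → yes.
red_phase [14:45, 15:10] → during → no.
silver_phase [06:25, 09:05] → before → no.
Result: crimson_phase, green_phase.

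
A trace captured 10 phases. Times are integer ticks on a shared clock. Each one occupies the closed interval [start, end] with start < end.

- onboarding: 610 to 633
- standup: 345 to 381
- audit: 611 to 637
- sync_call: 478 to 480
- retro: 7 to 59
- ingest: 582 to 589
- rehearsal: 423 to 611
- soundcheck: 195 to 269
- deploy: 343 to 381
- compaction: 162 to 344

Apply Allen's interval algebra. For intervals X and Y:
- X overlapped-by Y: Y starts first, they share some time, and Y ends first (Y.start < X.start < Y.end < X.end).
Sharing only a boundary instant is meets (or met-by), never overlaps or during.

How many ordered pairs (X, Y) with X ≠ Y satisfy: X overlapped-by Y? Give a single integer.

Checking all 90 ordered pairs for relation 'overlapped-by'; matching pairs in alphabetical order:
(audit, onboarding): audit overlapped-by onboarding ✓
(deploy, compaction): deploy overlapped-by compaction ✓
(onboarding, rehearsal): onboarding overlapped-by rehearsal ✓
Count: 3.

3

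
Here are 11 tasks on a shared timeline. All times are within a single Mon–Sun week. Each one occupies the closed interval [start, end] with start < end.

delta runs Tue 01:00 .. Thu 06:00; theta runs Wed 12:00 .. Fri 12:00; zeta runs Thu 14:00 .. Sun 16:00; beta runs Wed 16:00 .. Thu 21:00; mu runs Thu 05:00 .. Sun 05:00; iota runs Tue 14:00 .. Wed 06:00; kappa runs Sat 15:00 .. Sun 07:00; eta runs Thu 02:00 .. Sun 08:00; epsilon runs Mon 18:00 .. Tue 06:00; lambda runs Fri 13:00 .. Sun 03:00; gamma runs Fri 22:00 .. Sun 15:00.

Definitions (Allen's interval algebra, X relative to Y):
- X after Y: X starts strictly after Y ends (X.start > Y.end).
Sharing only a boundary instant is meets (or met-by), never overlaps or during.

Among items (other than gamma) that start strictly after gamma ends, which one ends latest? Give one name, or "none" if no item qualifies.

none

Target gamma = [Fri 22:00, Sun 15:00].
beta [Wed 16:00, Thu 21:00] → before → excluded.
delta [Tue 01:00, Thu 06:00] → before → excluded.
epsilon [Mon 18:00, Tue 06:00] → before → excluded.
eta [Thu 02:00, Sun 08:00] → overlaps → excluded.
iota [Tue 14:00, Wed 06:00] → before → excluded.
kappa [Sat 15:00, Sun 07:00] → during → excluded.
lambda [Fri 13:00, Sun 03:00] → overlaps → excluded.
mu [Thu 05:00, Sun 05:00] → overlaps → excluded.
theta [Wed 12:00, Fri 12:00] → before → excluded.
zeta [Thu 14:00, Sun 16:00] → contains → excluded.
No candidates → none.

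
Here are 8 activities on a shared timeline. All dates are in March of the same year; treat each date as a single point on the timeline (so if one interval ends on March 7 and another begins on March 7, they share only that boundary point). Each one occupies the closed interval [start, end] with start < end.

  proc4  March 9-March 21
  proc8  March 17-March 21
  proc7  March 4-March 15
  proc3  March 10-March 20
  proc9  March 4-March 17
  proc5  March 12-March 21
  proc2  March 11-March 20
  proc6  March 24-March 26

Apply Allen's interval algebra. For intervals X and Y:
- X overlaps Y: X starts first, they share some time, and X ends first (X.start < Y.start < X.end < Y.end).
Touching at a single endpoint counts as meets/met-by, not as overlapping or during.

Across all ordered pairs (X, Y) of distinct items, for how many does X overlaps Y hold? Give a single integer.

Checking all 56 ordered pairs for relation 'overlaps'; matching pairs in alphabetical order:
(proc2, proc5): proc2 overlaps proc5 ✓
(proc2, proc8): proc2 overlaps proc8 ✓
(proc3, proc5): proc3 overlaps proc5 ✓
(proc3, proc8): proc3 overlaps proc8 ✓
(proc7, proc2): proc7 overlaps proc2 ✓
(proc7, proc3): proc7 overlaps proc3 ✓
(proc7, proc4): proc7 overlaps proc4 ✓
(proc7, proc5): proc7 overlaps proc5 ✓
(proc9, proc2): proc9 overlaps proc2 ✓
(proc9, proc3): proc9 overlaps proc3 ✓
(proc9, proc4): proc9 overlaps proc4 ✓
(proc9, proc5): proc9 overlaps proc5 ✓
Count: 12.

12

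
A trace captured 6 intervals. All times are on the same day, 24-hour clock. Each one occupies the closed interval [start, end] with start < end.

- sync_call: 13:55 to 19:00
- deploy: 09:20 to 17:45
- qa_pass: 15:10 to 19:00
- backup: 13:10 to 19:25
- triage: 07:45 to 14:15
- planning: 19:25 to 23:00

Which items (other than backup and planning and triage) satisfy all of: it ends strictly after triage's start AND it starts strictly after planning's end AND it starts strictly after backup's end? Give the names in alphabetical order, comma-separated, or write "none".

Conditions: its end is strictly after triage's start (X.end > 07:45) AND its start is strictly after planning's end (X.start > 23:00) AND its start is strictly after backup's end (X.start > 19:25).
deploy: end 17:45 > 07:45? ✓; start 09:20 > 23:00? ✗; start 09:20 > 19:25? ✗ → no.
qa_pass: end 19:00 > 07:45? ✓; start 15:10 > 23:00? ✗; start 15:10 > 19:25? ✗ → no.
sync_call: end 19:00 > 07:45? ✓; start 13:55 > 23:00? ✗; start 13:55 > 19:25? ✗ → no.
Result: none.

none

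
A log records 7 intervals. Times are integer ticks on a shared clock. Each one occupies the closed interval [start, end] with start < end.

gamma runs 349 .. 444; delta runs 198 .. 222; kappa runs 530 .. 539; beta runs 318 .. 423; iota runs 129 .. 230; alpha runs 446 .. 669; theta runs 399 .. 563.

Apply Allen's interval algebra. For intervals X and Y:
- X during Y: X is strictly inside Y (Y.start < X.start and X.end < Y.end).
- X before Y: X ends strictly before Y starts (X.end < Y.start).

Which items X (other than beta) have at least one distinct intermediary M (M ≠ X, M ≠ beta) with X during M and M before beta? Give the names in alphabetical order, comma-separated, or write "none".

Target beta = [318, 423].
Intermediaries M with M before beta: delta, iota.
Via delta — items with X during delta: none.
Via iota — items with X during iota: delta.
Union: delta.

delta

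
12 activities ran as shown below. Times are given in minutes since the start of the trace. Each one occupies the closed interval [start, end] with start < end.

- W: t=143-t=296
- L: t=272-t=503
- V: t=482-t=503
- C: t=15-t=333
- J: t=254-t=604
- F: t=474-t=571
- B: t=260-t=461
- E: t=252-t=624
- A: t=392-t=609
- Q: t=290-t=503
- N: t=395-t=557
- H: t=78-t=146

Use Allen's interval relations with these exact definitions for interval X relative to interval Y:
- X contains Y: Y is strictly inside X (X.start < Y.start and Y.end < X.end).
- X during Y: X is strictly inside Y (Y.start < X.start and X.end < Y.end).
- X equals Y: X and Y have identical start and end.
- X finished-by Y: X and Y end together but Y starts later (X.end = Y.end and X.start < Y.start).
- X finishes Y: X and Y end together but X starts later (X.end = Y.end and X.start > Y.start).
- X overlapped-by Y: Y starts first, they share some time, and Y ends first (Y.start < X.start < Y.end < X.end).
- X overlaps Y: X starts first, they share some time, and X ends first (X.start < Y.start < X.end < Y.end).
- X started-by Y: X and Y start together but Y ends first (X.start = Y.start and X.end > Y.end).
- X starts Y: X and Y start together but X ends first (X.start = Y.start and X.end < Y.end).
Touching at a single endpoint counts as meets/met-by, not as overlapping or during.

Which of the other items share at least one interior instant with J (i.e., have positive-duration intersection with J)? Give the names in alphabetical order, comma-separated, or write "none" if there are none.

A, B, C, E, F, L, N, Q, V, W

Target J = [t=254, t=604].
A [t=392, t=609] → overlapped-by → yes.
B [t=260, t=461] → during → yes.
C [t=15, t=333] → overlaps → yes.
E [t=252, t=624] → contains → yes.
F [t=474, t=571] → during → yes.
H [t=78, t=146] → before → no.
L [t=272, t=503] → during → yes.
N [t=395, t=557] → during → yes.
Q [t=290, t=503] → during → yes.
V [t=482, t=503] → during → yes.
W [t=143, t=296] → overlaps → yes.
Result: A, B, C, E, F, L, N, Q, V, W.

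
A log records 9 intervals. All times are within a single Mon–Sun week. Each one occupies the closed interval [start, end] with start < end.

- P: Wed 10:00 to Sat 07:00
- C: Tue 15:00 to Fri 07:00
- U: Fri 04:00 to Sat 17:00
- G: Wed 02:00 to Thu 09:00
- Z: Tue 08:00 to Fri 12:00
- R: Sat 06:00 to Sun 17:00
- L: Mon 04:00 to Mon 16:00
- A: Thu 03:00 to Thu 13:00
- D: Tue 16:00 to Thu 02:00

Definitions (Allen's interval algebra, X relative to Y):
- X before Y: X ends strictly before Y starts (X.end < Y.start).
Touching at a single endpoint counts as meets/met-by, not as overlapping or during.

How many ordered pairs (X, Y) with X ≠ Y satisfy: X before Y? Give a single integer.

17

Checking all 72 ordered pairs for relation 'before'; matching pairs in alphabetical order:
(A, R): A before R ✓
(A, U): A before U ✓
(C, R): C before R ✓
(D, A): D before A ✓
(D, R): D before R ✓
(D, U): D before U ✓
(G, R): G before R ✓
(G, U): G before U ✓
(L, A): L before A ✓
(L, C): L before C ✓
(L, D): L before D ✓
(L, G): L before G ✓
(L, P): L before P ✓
(L, R): L before R ✓
(L, U): L before U ✓
(L, Z): L before Z ✓
(Z, R): Z before R ✓
Count: 17.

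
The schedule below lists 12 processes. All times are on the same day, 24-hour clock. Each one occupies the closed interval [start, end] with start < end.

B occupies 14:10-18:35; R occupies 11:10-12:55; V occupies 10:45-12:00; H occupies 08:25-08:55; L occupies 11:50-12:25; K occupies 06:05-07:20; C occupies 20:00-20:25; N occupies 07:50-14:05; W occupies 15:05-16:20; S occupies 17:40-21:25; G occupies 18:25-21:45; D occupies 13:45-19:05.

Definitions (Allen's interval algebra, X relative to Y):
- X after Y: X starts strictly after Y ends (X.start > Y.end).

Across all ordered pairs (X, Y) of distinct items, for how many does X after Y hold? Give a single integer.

48

Checking all 132 ordered pairs for relation 'after'; matching pairs in alphabetical order:
(B, H): B after H ✓
(B, K): B after K ✓
(B, L): B after L ✓
(B, N): B after N ✓
(B, R): B after R ✓
(B, V): B after V ✓
(C, B): C after B ✓
(C, D): C after D ✓
(C, H): C after H ✓
(C, K): C after K ✓
(C, L): C after L ✓
(C, N): C after N ✓
(C, R): C after R ✓
(C, V): C after V ✓
(C, W): C after W ✓
(D, H): D after H ✓
(D, K): D after K ✓
(D, L): D after L ✓
(D, R): D after R ✓
(D, V): D after V ✓
(G, H): G after H ✓
(G, K): G after K ✓
(G, L): G after L ✓
(G, N): G after N ✓
... plus 24 further pairs not listed.
Count: 48.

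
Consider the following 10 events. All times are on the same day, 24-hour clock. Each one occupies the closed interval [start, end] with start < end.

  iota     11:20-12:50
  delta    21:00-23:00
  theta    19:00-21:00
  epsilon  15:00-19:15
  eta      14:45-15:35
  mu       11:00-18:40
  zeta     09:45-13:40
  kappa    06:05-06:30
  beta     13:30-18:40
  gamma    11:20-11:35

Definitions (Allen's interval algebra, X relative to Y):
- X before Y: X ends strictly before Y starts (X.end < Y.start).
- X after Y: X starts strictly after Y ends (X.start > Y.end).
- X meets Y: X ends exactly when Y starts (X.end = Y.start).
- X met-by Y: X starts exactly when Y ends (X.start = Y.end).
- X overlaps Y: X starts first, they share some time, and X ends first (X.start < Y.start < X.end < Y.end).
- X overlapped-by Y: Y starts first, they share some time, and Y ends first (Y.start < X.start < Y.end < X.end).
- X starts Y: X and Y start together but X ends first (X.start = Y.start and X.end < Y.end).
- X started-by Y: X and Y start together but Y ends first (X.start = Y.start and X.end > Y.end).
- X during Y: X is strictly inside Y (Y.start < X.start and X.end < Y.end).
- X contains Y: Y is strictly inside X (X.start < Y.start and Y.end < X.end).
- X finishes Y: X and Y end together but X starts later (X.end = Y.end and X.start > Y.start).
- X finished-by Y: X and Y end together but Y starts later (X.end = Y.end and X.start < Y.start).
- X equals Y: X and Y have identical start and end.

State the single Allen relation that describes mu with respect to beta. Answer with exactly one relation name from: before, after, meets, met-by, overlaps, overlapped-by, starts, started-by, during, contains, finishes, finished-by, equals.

finished-by

mu = [11:00, 18:40]; beta = [13:30, 18:40].
Compare endpoints: mu.start < beta.start, mu.start < beta.end, mu.end > beta.start, mu.end = beta.end.
That pattern is 'finished-by'.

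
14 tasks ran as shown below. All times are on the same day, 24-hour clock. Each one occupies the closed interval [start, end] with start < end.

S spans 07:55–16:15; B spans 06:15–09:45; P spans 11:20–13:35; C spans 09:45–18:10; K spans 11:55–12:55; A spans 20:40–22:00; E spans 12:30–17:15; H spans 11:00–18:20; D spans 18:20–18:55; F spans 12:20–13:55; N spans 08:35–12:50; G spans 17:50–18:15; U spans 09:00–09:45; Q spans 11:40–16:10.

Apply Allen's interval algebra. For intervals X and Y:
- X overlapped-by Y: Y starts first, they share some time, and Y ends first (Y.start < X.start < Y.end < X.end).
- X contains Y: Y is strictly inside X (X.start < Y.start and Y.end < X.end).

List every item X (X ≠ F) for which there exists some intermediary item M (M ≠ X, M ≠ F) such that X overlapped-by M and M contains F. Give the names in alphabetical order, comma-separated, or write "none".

Target F = [12:20, 13:55].
Intermediaries M with M contains F: C, H, Q, S.
Via C — items with X overlapped-by C: G, H.
Via H — items with X overlapped-by H: none.
Via Q — items with X overlapped-by Q: E.
Via S — items with X overlapped-by S: C, E, H.
Union: C, E, G, H.

C, E, G, H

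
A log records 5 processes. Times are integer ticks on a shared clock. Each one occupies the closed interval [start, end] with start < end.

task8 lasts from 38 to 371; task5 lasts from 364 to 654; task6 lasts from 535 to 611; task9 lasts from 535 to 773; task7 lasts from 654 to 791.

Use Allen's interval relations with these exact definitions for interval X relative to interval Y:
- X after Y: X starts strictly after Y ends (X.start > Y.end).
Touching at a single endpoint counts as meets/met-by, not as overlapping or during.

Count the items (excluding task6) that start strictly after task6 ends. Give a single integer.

1

Target task6 = [535, 611].
task5 [364, 654] → contains → no.
task7 [654, 791] → after → counts.
task8 [38, 371] → before → no.
task9 [535, 773] → started-by → no.
Total: 1.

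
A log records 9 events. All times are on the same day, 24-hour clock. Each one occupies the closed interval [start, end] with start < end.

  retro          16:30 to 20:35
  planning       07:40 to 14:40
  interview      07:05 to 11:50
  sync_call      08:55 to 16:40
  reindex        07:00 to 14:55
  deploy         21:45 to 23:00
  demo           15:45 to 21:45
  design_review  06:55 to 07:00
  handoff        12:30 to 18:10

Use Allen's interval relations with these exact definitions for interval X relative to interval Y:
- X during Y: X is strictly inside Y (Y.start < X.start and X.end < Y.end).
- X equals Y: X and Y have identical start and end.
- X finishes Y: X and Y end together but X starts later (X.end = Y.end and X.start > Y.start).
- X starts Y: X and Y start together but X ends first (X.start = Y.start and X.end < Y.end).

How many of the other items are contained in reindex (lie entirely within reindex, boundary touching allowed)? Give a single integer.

2

Target reindex = [07:00, 14:55].
demo [15:45, 21:45] → after → no.
deploy [21:45, 23:00] → after → no.
design_review [06:55, 07:00] → meets → no.
handoff [12:30, 18:10] → overlapped-by → no.
interview [07:05, 11:50] → during → counts.
planning [07:40, 14:40] → during → counts.
retro [16:30, 20:35] → after → no.
sync_call [08:55, 16:40] → overlapped-by → no.
Total: 2.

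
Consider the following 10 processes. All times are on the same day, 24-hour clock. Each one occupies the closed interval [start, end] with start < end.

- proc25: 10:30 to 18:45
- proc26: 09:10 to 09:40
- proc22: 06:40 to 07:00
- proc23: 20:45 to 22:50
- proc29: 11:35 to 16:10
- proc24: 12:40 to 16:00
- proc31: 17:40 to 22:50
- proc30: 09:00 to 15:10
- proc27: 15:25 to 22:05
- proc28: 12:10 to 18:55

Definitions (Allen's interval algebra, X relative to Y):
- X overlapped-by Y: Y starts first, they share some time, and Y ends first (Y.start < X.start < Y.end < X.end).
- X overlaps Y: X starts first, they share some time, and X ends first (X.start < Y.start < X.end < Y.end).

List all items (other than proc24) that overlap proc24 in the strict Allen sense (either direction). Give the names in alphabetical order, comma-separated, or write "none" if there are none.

proc27, proc30

Target proc24 = [12:40, 16:00].
proc22 [06:40, 07:00] → before → no.
proc23 [20:45, 22:50] → after → no.
proc25 [10:30, 18:45] → contains → no.
proc26 [09:10, 09:40] → before → no.
proc27 [15:25, 22:05] → overlapped-by → yes.
proc28 [12:10, 18:55] → contains → no.
proc29 [11:35, 16:10] → contains → no.
proc30 [09:00, 15:10] → overlaps → yes.
proc31 [17:40, 22:50] → after → no.
Result: proc27, proc30.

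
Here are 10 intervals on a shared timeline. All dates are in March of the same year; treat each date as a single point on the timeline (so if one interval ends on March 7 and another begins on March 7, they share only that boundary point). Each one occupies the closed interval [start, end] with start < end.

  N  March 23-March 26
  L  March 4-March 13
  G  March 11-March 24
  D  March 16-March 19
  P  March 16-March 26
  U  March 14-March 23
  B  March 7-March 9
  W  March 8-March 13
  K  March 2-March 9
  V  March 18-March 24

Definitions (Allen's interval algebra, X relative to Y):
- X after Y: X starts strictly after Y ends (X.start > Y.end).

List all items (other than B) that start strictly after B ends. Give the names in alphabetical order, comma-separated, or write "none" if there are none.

Target B = [March 7, March 9].
D [March 16, March 19] → after → yes.
G [March 11, March 24] → after → yes.
K [March 2, March 9] → finished-by → no.
L [March 4, March 13] → contains → no.
N [March 23, March 26] → after → yes.
P [March 16, March 26] → after → yes.
U [March 14, March 23] → after → yes.
V [March 18, March 24] → after → yes.
W [March 8, March 13] → overlapped-by → no.
Result: D, G, N, P, U, V.

D, G, N, P, U, V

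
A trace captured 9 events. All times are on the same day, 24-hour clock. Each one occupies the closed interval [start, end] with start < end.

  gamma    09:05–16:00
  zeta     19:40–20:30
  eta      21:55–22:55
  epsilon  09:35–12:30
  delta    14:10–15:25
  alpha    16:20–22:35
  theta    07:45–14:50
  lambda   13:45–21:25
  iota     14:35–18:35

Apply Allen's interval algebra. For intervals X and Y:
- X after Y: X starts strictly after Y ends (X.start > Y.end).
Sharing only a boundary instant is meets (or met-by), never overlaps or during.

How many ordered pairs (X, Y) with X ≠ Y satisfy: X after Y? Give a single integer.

Checking all 72 ordered pairs for relation 'after'; matching pairs in alphabetical order:
(alpha, delta): alpha after delta ✓
(alpha, epsilon): alpha after epsilon ✓
(alpha, gamma): alpha after gamma ✓
(alpha, theta): alpha after theta ✓
(delta, epsilon): delta after epsilon ✓
(eta, delta): eta after delta ✓
(eta, epsilon): eta after epsilon ✓
(eta, gamma): eta after gamma ✓
(eta, iota): eta after iota ✓
(eta, lambda): eta after lambda ✓
(eta, theta): eta after theta ✓
(eta, zeta): eta after zeta ✓
(iota, epsilon): iota after epsilon ✓
(lambda, epsilon): lambda after epsilon ✓
(zeta, delta): zeta after delta ✓
(zeta, epsilon): zeta after epsilon ✓
(zeta, gamma): zeta after gamma ✓
(zeta, iota): zeta after iota ✓
(zeta, theta): zeta after theta ✓
Count: 19.

19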